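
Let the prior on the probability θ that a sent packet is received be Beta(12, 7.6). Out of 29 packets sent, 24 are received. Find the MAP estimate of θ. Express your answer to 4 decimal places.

θ̂_MAP = 0.7511

Prior: Beta(12, 7.6).
Data: 24 successes in 29 trials. The binomial likelihood contributes θ^24(1−θ)^5, so the posterior is Beta(12+24, 7.6+5) = Beta(36, 12.6).
For Beta(a, b) with a, b > 1 the mode is (a−1)/(a+b−2) = 35/46.6 ≈ 0.7511.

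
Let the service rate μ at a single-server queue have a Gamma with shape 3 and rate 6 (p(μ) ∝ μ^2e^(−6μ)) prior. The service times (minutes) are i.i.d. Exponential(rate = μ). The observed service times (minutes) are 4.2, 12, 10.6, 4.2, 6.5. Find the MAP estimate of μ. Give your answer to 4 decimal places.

The Exponential(rate=μ) likelihood is ∝ μ^n e^(−μΣtᵢ). Here n = 5 and Σtᵢ = 4.2 + 12 + 10.6 + 4.2 + 6.5 = 37.5.
Posterior ∝ μ^2e^(−6μ) · μ^5e^(−37.5μ) = μ^7e^(−43.5μ), i.e. Gamma(8, 43.5).
Mode = (a−1)/b = 7/43.5 ≈ 0.1609.

μ̂_MAP = 0.1609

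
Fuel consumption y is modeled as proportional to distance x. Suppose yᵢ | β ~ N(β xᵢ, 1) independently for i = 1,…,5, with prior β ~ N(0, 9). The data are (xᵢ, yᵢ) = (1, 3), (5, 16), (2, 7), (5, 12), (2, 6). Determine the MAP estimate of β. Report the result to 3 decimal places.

log p(β | y) = −Σ(yᵢ − βxᵢ)²/(2·1) − β²/(2·9) + const.
Setting the derivative to zero: Σxᵢ(yᵢ − βxᵢ)/1 − β/9 = 0, so β = Σxᵢyᵢ / (Σxᵢ² + σ²/τ²).
Σxᵢyᵢ = 1·3 + 5·16 + 2·7 + 5·12 + 2·6 = 169; Σxᵢ² = 59; σ²/τ² = 1/9.
β̂_MAP = 169 / (59 + 1/9) = 169/(532/9) = 1521/532 ≈ 2.859.

β̂_MAP = 2.859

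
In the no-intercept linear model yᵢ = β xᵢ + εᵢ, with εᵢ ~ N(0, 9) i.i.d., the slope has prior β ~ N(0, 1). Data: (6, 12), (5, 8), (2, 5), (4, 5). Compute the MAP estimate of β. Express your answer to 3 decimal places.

β̂_MAP = 1.578

log p(β | y) = −Σ(yᵢ − βxᵢ)²/(2·9) − β²/(2·1) + const.
Setting the derivative to zero: Σxᵢ(yᵢ − βxᵢ)/9 − β/1 = 0, so β = Σxᵢyᵢ / (Σxᵢ² + σ²/τ²).
Σxᵢyᵢ = 6·12 + 5·8 + 2·5 + 4·5 = 142; Σxᵢ² = 81; σ²/τ² = 9.
β̂_MAP = 142 / (81 + 9) = 142/90 ≈ 1.578.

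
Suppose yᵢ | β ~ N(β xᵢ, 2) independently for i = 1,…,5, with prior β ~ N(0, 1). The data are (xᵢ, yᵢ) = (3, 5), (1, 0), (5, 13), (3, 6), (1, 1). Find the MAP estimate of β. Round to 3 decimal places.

β̂_MAP = 2.106

log p(β | y) = −Σ(yᵢ − βxᵢ)²/(2·2) − β²/(2·1) + const.
Setting the derivative to zero: Σxᵢ(yᵢ − βxᵢ)/2 − β/1 = 0, so β = Σxᵢyᵢ / (Σxᵢ² + σ²/τ²).
Σxᵢyᵢ = 3·5 + 1·0 + 5·13 + 3·6 + 1·1 = 99; Σxᵢ² = 45; σ²/τ² = 2.
β̂_MAP = 99 / (45 + 2) = 99/47 ≈ 2.106.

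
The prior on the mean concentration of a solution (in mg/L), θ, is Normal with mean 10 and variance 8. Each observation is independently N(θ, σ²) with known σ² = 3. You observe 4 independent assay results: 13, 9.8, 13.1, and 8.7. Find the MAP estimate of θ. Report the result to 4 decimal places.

n = 4; x̄ = (13 + 9.8 + 13.1 + 8.7)/4 = 44.6/4 = 11.15.
For a Normal prior and Normal likelihood with known variance, the posterior is Normal; its mode equals its mean, the precision-weighted average.
Prior precision 1/σ₀² = 1/8 = 0.125; data precision n/σ² = 4/3.
θ̂ = (0.125·10 + (4/3)·11.15) / (0.125 + 4/3) = (967/60)/(35/24) = 1934/175 ≈ 11.0514.

θ̂_MAP = 11.0514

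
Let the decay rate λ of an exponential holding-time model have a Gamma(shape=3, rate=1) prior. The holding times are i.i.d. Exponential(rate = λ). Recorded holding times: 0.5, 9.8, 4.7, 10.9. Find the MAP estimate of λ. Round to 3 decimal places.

The Exponential(rate=λ) likelihood is ∝ λ^n e^(−λΣtᵢ). Here n = 4 and Σtᵢ = 0.5 + 9.8 + 4.7 + 10.9 = 25.9.
Posterior ∝ λ^2e^(−1λ) · λ^4e^(−25.9λ) = λ^6e^(−26.9λ), i.e. Gamma(7, 26.9).
Mode = (a−1)/b = 6/26.9 ≈ 0.223.

λ̂_MAP = 0.223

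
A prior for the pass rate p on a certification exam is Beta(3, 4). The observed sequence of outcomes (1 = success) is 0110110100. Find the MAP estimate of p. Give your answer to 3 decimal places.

p̂_MAP = 0.467

Prior: Beta(3, 4).
Data: 5 successes in 10 trials (from the sequence). The binomial likelihood contributes p^5(1−p)^5, so the posterior is Beta(3+5, 4+5) = Beta(8, 9).
For Beta(a, b) with a, b > 1 the mode is (a−1)/(a+b−2) = 7/15 ≈ 0.467.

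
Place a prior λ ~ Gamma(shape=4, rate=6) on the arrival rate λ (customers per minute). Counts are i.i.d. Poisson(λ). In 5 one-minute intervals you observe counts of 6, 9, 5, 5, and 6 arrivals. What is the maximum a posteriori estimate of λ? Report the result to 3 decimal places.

λ̂_MAP = 3.091

Σxᵢ = 6+9+5+5+6 = 31, with n = 5.
Posterior ∝ λ^3e^(−6λ) · λ^31e^(−5λ) = λ^34e^(−11λ), i.e. Gamma(shape=35, rate=11).
The mode of a Gamma(a, b) with a ≥ 1 (shape–rate) is (a−1)/b = 34/11 ≈ 3.091.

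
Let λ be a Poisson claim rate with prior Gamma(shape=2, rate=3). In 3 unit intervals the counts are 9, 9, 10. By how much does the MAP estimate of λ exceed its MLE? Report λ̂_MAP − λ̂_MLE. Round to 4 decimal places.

MAP − MLE = -4.5000

Σxᵢ = 28. Posterior is Gamma(30, 6); MAP = (30−1)/6 = 29/6 ≈ 4.83333.
MLE = x̄ = 28/3 ≈ 9.33333.
Difference = 29/6 − 28/3 = -9/2 ≈ -4.5000.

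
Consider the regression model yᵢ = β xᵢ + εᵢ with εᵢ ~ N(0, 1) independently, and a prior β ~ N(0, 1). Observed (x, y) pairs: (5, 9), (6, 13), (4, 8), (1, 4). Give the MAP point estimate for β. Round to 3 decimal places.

log p(β | y) = −Σ(yᵢ − βxᵢ)²/(2·1) − β²/(2·1) + const.
Setting the derivative to zero: Σxᵢ(yᵢ − βxᵢ)/1 − β/1 = 0, so β = Σxᵢyᵢ / (Σxᵢ² + σ²/τ²).
Σxᵢyᵢ = 5·9 + 6·13 + 4·8 + 1·4 = 159; Σxᵢ² = 78; σ²/τ² = 1.
β̂_MAP = 159 / (78 + 1) = 159/79 ≈ 2.013.

β̂_MAP = 2.013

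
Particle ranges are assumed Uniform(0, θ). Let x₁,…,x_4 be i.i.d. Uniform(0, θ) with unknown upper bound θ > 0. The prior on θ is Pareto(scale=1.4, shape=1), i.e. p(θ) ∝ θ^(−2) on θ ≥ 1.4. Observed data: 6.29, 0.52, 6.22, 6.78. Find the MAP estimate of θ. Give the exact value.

θ̂_MAP = 6.78

The Uniform(0, θ) likelihood is θ^(−n) for θ ≥ max(xᵢ), zero otherwise. Here max(xᵢ) = 6.78.
Posterior ∝ θ^(−2) · θ^(−4) = θ^(−6) on θ ≥ max(1.4, 6.78) = 6.78.
This density is strictly decreasing in θ, so the posterior mode lies at the lower boundary of the support.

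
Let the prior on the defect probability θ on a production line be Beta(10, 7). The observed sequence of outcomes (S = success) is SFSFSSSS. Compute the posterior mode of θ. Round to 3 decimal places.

Prior: Beta(10, 7).
Data: 6 successes in 8 trials (from the sequence). The binomial likelihood contributes θ^6(1−θ)^2, so the posterior is Beta(10+6, 7+2) = Beta(16, 9).
For Beta(a, b) with a, b > 1 the mode is (a−1)/(a+b−2) = 15/23 ≈ 0.652.

θ̂_MAP = 0.652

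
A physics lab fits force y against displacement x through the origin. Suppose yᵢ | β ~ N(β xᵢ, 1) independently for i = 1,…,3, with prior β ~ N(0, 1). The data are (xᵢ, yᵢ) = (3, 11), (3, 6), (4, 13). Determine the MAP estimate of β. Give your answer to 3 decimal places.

β̂_MAP = 2.943

log p(β | y) = −Σ(yᵢ − βxᵢ)²/(2·1) − β²/(2·1) + const.
Setting the derivative to zero: Σxᵢ(yᵢ − βxᵢ)/1 − β/1 = 0, so β = Σxᵢyᵢ / (Σxᵢ² + σ²/τ²).
Σxᵢyᵢ = 3·11 + 3·6 + 4·13 = 103; Σxᵢ² = 34; σ²/τ² = 1.
β̂_MAP = 103 / (34 + 1) = 103/35 ≈ 2.943.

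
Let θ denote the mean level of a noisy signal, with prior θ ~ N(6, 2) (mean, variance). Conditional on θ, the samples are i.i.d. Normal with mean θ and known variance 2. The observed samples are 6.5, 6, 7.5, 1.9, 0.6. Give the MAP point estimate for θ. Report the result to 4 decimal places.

n = 5; x̄ = (6.5 + 6 + 7.5 + 1.9 + 0.6)/5 = 22.5/5 = 4.5.
For a Normal prior and Normal likelihood with known variance, the posterior is Normal; its mode equals its mean, the precision-weighted average.
Prior precision 1/σ₀² = 1/2 = 0.5; data precision n/σ² = 5/2 = 2.5.
θ̂ = (0.5·6 + 2.5·4.5) / (0.5 + 2.5) = 14.25/3 = 4.7500.

θ̂_MAP = 4.7500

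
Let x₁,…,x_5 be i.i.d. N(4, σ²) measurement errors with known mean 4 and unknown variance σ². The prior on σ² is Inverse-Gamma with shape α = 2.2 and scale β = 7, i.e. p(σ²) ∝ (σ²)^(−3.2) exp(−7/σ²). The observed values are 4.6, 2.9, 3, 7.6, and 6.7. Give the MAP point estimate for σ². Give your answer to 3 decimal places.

Sum of squared deviations about the known mean: SS = (4.6−4)² + (2.9−4)² + (3−4)² + (7.6−4)² + (6.7−4)² = 22.82.
The Normal likelihood contributes (σ²)^(−n/2) exp(−SS/(2σ²)), so the posterior is Inverse-Gamma(α + n/2, β + SS/2) = Inverse-Gamma(4.7, 18.41).
The mode of Inverse-Gamma(a, b) is b/(a+1) = 18.41/5.7 ≈ 3.230.

σ̂²_MAP = 3.230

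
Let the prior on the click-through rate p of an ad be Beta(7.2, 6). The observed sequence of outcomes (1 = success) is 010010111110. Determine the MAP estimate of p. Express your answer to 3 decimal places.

Prior: Beta(7.2, 6).
Data: 7 successes in 12 trials (from the sequence). The binomial likelihood contributes p^7(1−p)^5, so the posterior is Beta(7.2+7, 6+5) = Beta(14.2, 11).
For Beta(a, b) with a, b > 1 the mode is (a−1)/(a+b−2) = 13.2/23.2 ≈ 0.569.

p̂_MAP = 0.569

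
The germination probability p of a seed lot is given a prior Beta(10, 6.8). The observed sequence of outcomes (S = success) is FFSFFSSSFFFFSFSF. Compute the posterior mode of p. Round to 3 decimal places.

p̂_MAP = 0.487

Prior: Beta(10, 6.8).
Data: 6 successes in 16 trials (from the sequence). The binomial likelihood contributes p^6(1−p)^10, so the posterior is Beta(10+6, 6.8+10) = Beta(16, 16.8).
For Beta(a, b) with a, b > 1 the mode is (a−1)/(a+b−2) = 15/30.8 ≈ 0.487.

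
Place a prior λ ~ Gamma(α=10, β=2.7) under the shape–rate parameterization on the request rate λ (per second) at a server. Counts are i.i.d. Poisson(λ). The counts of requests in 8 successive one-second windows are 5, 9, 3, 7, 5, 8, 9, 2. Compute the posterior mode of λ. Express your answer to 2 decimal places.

λ̂_MAP = 5.33

Σxᵢ = 5+9+3+7+5+8+9+2 = 48, with n = 8.
Posterior ∝ λ^9e^(−2.7λ) · λ^48e^(−8λ) = λ^57e^(−10.7λ), i.e. Gamma(shape=58, rate=10.7).
The mode of a Gamma(a, b) with a ≥ 1 (shape–rate) is (a−1)/b = 57/10.7 ≈ 5.33.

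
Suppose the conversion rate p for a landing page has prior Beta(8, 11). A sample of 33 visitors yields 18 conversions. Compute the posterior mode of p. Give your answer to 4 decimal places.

Prior: Beta(8, 11).
Data: 18 successes in 33 trials. The binomial likelihood contributes p^18(1−p)^15, so the posterior is Beta(8+18, 11+15) = Beta(26, 26).
For Beta(a, b) with a, b > 1 the mode is (a−1)/(a+b−2) = 25/50 ≈ 0.5000.

p̂_MAP = 0.5000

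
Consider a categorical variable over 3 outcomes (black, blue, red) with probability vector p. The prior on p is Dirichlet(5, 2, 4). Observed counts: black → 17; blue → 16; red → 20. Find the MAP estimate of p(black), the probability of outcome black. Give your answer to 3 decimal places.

MAP estimate of p(black) = 0.344

The posterior is Dirichlet(αᵢ + nᵢ) = Dirichlet(22, 18, 24).
For a Dirichlet(a₁,…,a_K) with all aᵢ > 1, the mode has j-th component (aⱼ − 1)/(Σaᵢ − K).
Here Σaᵢ = 64 and K = 3, so p(black) = (22 − 1)/(64 − 3) = 21/61 ≈ 0.344.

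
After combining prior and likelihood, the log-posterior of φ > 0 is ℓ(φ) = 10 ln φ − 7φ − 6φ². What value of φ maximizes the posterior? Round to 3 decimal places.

φ̂_MAP = 0.667

ℓ'(φ) = 10/φ − 7 − 12φ. Setting this to zero and multiplying by φ: 12φ² + 7φ − 10 = 0.
φ = (−7 + √(7² + 4·12·10)) / (2·12) = (−7 + √529) / 24 = (−7 + 23)/24 = 2/3.
ℓ''(φ) = −10/φ² − 12 < 0, confirming a maximum.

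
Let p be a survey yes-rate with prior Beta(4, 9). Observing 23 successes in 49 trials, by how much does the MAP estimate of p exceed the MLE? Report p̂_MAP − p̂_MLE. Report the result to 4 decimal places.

MAP − MLE = -0.0361

Posterior is Beta(27, 35); MAP = (27−1)/(62−2) = 26/60 ≈ 0.43333.
MLE ignores the prior: p̂_MLE = k/n = 23/49 ≈ 0.46939.
Difference = 26/60 − 23/49 = -53/1470 ≈ -0.0361.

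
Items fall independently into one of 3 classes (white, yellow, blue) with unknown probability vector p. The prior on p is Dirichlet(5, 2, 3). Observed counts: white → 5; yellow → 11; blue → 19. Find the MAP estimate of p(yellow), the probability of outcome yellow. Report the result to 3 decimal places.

The posterior is Dirichlet(αᵢ + nᵢ) = Dirichlet(10, 13, 22).
For a Dirichlet(a₁,…,a_K) with all aᵢ > 1, the mode has j-th component (aⱼ − 1)/(Σaᵢ − K).
Here Σaᵢ = 45 and K = 3, so p(yellow) = (13 − 1)/(45 − 3) = 12/42 ≈ 0.286.

MAP estimate of p(yellow) = 0.286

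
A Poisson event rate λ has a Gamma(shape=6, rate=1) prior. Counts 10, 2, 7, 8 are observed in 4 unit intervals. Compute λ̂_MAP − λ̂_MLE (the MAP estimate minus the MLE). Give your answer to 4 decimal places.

Σxᵢ = 27. Posterior is Gamma(33, 5); MAP = (33−1)/5 = 32/5 ≈ 6.40000.
MLE = x̄ = 27/4 ≈ 6.75000.
Difference = 32/5 − 27/4 = -7/20 ≈ -0.3500.

MAP − MLE = -0.3500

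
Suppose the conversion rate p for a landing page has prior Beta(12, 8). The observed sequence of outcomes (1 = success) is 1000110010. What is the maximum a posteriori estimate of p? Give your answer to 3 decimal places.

p̂_MAP = 0.536

Prior: Beta(12, 8).
Data: 4 successes in 10 trials (from the sequence). The binomial likelihood contributes p^4(1−p)^6, so the posterior is Beta(12+4, 8+6) = Beta(16, 14).
For Beta(a, b) with a, b > 1 the mode is (a−1)/(a+b−2) = 15/28 ≈ 0.536.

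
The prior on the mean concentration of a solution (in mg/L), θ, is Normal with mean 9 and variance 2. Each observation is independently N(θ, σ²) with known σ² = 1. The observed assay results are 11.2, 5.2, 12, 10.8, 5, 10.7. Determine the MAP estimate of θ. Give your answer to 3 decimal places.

θ̂_MAP = 9.138

n = 6; x̄ = (11.2 + 5.2 + 12 + 10.8 + 5 + 10.7)/6 = 54.9/6 = 9.15.
For a Normal prior and Normal likelihood with known variance, the posterior is Normal; its mode equals its mean, the precision-weighted average.
Prior precision 1/σ₀² = 1/2 = 0.5; data precision n/σ² = 6/1 = 6.
θ̂ = (0.5·9 + 6·9.15) / (0.5 + 6) = 59.4/6.5 = 594/65 ≈ 9.138.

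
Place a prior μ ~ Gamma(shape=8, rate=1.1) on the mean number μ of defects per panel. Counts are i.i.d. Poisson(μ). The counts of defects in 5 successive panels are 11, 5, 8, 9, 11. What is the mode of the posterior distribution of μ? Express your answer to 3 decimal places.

Σxᵢ = 11+5+8+9+11 = 44, with n = 5.
Posterior ∝ μ^7e^(−1.1μ) · μ^44e^(−5μ) = μ^51e^(−6.1μ), i.e. Gamma(shape=52, rate=6.1).
The mode of a Gamma(a, b) with a ≥ 1 (shape–rate) is (a−1)/b = 51/6.1 ≈ 8.361.

μ̂_MAP = 8.361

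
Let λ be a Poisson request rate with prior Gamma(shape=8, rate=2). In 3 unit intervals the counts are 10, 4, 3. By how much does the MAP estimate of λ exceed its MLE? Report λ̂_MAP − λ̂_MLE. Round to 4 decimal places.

MAP − MLE = -0.8667

Σxᵢ = 17. Posterior is Gamma(25, 5); MAP = (25−1)/5 = 24/5 ≈ 4.80000.
MLE = x̄ = 17/3 ≈ 5.66667.
Difference = 24/5 − 17/3 = -13/15 ≈ -0.8667.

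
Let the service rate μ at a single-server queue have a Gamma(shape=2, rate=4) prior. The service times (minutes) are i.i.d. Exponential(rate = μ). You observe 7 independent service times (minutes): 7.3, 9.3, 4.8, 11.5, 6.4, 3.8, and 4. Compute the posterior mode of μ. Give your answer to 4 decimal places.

μ̂_MAP = 0.1566

The Exponential(rate=μ) likelihood is ∝ μ^n e^(−μΣtᵢ). Here n = 7 and Σtᵢ = 7.3 + 9.3 + 4.8 + 11.5 + 6.4 + 3.8 + 4 = 47.1.
Posterior ∝ μe^(−4μ) · μ^7e^(−47.1μ) = μ^8e^(−51.1μ), i.e. Gamma(9, 51.1).
Mode = (a−1)/b = 8/51.1 ≈ 0.1566.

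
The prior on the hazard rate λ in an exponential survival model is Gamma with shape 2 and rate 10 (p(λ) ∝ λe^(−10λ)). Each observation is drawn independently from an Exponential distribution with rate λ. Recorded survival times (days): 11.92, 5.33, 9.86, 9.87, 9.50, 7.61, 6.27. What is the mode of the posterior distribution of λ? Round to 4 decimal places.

λ̂_MAP = 0.1137

The Exponential(rate=λ) likelihood is ∝ λ^n e^(−λΣtᵢ). Here n = 7 and Σtᵢ = 11.92 + 5.33 + 9.86 + 9.87 + 9.50 + 7.61 + 6.27 = 60.36.
Posterior ∝ λe^(−10λ) · λ^7e^(−60.36λ) = λ^8e^(−70.36λ), i.e. Gamma(9, 70.36).
Mode = (a−1)/b = 8/70.36 ≈ 0.1137.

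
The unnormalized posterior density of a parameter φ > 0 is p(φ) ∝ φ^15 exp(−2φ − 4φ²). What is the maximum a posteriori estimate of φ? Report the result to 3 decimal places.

φ̂_MAP = 1.250

ℓ'(φ) = 15/φ − 2 − 8φ. Setting this to zero and multiplying by φ: 8φ² + 2φ − 15 = 0.
φ = (−2 + √(2² + 4·8·15)) / (2·8) = (−2 + √484) / 16 = (−2 + 22)/16 = 5/4.
ℓ''(φ) = −15/φ² − 8 < 0, confirming a maximum.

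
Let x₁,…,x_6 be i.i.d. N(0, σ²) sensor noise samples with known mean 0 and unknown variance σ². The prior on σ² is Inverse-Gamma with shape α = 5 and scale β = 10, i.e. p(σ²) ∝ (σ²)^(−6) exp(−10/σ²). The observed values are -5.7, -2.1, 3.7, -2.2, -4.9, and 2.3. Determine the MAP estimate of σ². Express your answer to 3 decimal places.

σ̂²_MAP = 5.818

Sum of squared deviations about the known mean: SS = (-5.7−0)² + (-2.1−0)² + (3.7−0)² + (-2.2−0)² + (-4.9−0)² + (2.3−0)² = 84.73.
The Normal likelihood contributes (σ²)^(−n/2) exp(−SS/(2σ²)), so the posterior is Inverse-Gamma(α + n/2, β + SS/2) = Inverse-Gamma(8, 52.365).
The mode of Inverse-Gamma(a, b) is b/(a+1) = 52.365/9 ≈ 5.818.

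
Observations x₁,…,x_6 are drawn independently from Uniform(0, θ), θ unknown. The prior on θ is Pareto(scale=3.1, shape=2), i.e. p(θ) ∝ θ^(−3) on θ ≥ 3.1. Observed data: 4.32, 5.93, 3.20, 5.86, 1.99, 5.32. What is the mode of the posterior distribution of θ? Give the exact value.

The Uniform(0, θ) likelihood is θ^(−n) for θ ≥ max(xᵢ), zero otherwise. Here max(xᵢ) = 5.93.
Posterior ∝ θ^(−3) · θ^(−6) = θ^(−9) on θ ≥ max(3.1, 5.93) = 5.93.
This density is strictly decreasing in θ, so the posterior mode lies at the lower boundary of the support.

θ̂_MAP = 5.93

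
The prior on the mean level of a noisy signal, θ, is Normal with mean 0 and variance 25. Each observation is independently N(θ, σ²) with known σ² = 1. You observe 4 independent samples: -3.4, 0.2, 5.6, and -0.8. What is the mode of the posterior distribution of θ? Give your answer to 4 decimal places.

n = 4; x̄ = ((-3.4) + 0.2 + 5.6 + (-0.8))/4 = 1.6/4 = 0.4.
For a Normal prior and Normal likelihood with known variance, the posterior is Normal; its mode equals its mean, the precision-weighted average.
Prior precision 1/σ₀² = 1/25 = 0.04; data precision n/σ² = 4/1 = 4.
θ̂ = (0.04·0 + 4·0.4) / (0.04 + 4) = 1.6/4.04 = 40/101 ≈ 0.3960.

θ̂_MAP = 0.3960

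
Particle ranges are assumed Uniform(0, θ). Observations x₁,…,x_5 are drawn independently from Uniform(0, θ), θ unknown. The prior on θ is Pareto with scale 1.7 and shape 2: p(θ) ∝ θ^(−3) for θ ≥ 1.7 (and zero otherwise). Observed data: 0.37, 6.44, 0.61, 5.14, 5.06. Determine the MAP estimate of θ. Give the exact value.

The Uniform(0, θ) likelihood is θ^(−n) for θ ≥ max(xᵢ), zero otherwise. Here max(xᵢ) = 6.44.
Posterior ∝ θ^(−3) · θ^(−5) = θ^(−8) on θ ≥ max(1.7, 6.44) = 6.44.
This density is strictly decreasing in θ, so the posterior mode lies at the lower boundary of the support.

θ̂_MAP = 6.44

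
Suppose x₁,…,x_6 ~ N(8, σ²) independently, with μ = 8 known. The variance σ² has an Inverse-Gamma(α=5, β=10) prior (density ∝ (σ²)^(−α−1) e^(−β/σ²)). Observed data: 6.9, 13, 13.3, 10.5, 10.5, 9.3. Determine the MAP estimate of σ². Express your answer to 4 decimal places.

Sum of squared deviations about the known mean: SS = (6.9−8)² + (13−8)² + (13.3−8)² + (10.5−8)² + (10.5−8)² + (9.3−8)² = 68.49.
The Normal likelihood contributes (σ²)^(−n/2) exp(−SS/(2σ²)), so the posterior is Inverse-Gamma(α + n/2, β + SS/2) = Inverse-Gamma(8, 44.245).
The mode of Inverse-Gamma(a, b) is b/(a+1) = 44.245/9 ≈ 4.9161.

σ̂²_MAP = 4.9161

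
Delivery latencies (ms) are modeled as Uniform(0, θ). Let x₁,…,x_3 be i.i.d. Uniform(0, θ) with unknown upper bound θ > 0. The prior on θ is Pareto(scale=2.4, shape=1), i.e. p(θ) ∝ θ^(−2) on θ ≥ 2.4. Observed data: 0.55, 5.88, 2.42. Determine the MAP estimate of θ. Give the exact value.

The Uniform(0, θ) likelihood is θ^(−n) for θ ≥ max(xᵢ), zero otherwise. Here max(xᵢ) = 5.88.
Posterior ∝ θ^(−2) · θ^(−3) = θ^(−5) on θ ≥ max(2.4, 5.88) = 5.88.
This density is strictly decreasing in θ, so the posterior mode lies at the lower boundary of the support.

θ̂_MAP = 5.88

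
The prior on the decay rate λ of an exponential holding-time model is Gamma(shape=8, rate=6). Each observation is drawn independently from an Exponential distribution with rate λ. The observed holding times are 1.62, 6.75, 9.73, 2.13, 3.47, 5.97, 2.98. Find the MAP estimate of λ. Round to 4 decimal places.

λ̂_MAP = 0.3622

The Exponential(rate=λ) likelihood is ∝ λ^n e^(−λΣtᵢ). Here n = 7 and Σtᵢ = 1.62 + 6.75 + 9.73 + 2.13 + 3.47 + 5.97 + 2.98 = 32.65.
Posterior ∝ λ^7e^(−6λ) · λ^7e^(−32.65λ) = λ^14e^(−38.65λ), i.e. Gamma(15, 38.65).
Mode = (a−1)/b = 14/38.65 ≈ 0.3622.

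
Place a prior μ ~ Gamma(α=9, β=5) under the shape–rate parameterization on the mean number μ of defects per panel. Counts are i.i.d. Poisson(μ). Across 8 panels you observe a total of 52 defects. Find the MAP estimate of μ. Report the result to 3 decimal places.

Σxᵢ = 52, n = 8.
Posterior ∝ μ^8e^(−5μ) · μ^52e^(−8μ) = μ^60e^(−13μ), i.e. Gamma(shape=61, rate=13).
The mode of a Gamma(a, b) with a ≥ 1 (shape–rate) is (a−1)/b = 60/13 ≈ 4.615.

μ̂_MAP = 4.615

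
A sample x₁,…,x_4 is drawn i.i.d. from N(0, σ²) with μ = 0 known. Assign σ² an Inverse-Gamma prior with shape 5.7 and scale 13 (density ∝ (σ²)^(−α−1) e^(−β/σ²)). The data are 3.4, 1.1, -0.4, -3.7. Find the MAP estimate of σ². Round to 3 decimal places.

σ̂²_MAP = 3.024

Sum of squared deviations about the known mean: SS = (3.4−0)² + (1.1−0)² + (-0.4−0)² + (-3.7−0)² = 26.62.
The Normal likelihood contributes (σ²)^(−n/2) exp(−SS/(2σ²)), so the posterior is Inverse-Gamma(α + n/2, β + SS/2) = Inverse-Gamma(7.7, 26.31).
The mode of Inverse-Gamma(a, b) is b/(a+1) = 26.31/8.7 ≈ 3.024.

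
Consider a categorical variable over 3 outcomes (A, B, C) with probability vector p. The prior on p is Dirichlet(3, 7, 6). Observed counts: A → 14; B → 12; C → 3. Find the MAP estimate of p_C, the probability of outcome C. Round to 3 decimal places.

The posterior is Dirichlet(αᵢ + nᵢ) = Dirichlet(17, 19, 9).
For a Dirichlet(a₁,…,a_K) with all aᵢ > 1, the mode has j-th component (aⱼ − 1)/(Σaᵢ − K).
Here Σaᵢ = 45 and K = 3, so p_C = (9 − 1)/(45 − 3) = 8/42 ≈ 0.190.

MAP estimate of p_C = 0.190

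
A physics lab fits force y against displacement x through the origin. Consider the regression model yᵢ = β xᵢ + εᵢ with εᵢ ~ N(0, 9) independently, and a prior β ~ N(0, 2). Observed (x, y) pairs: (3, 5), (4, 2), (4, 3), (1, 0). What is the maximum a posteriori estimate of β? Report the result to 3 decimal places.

log p(β | y) = −Σ(yᵢ − βxᵢ)²/(2·9) − β²/(2·2) + const.
Setting the derivative to zero: Σxᵢ(yᵢ − βxᵢ)/9 − β/2 = 0, so β = Σxᵢyᵢ / (Σxᵢ² + σ²/τ²).
Σxᵢyᵢ = 3·5 + 4·2 + 4·3 + 1·0 = 35; Σxᵢ² = 42; σ²/τ² = 4.5.
β̂_MAP = 35 / (42 + 4.5) = 35/46.5 ≈ 0.753.

β̂_MAP = 0.753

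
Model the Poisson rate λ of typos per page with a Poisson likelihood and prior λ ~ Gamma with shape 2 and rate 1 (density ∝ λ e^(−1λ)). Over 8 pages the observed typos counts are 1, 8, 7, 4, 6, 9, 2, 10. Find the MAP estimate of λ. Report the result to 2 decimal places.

Σxᵢ = 1+8+7+4+6+9+2+10 = 47, with n = 8.
Posterior ∝ λe^(−1λ) · λ^47e^(−8λ) = λ^48e^(−9λ), i.e. Gamma(shape=49, rate=9).
The mode of a Gamma(a, b) with a ≥ 1 (shape–rate) is (a−1)/b = 48/9 ≈ 5.33.

λ̂_MAP = 5.33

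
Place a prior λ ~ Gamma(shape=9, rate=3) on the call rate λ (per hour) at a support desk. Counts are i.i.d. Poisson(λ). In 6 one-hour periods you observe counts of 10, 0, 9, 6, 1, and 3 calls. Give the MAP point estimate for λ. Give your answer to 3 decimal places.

λ̂_MAP = 4.111

Σxᵢ = 10+0+9+6+1+3 = 29, with n = 6.
Posterior ∝ λ^8e^(−3λ) · λ^29e^(−6λ) = λ^37e^(−9λ), i.e. Gamma(shape=38, rate=9).
The mode of a Gamma(a, b) with a ≥ 1 (shape–rate) is (a−1)/b = 37/9 ≈ 4.111.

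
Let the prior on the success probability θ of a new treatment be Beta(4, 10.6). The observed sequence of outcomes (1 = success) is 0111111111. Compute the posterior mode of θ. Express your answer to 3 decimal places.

θ̂_MAP = 0.531

Prior: Beta(4, 10.6).
Data: 9 successes in 10 trials (from the sequence). The binomial likelihood contributes θ^9(1−θ)^1, so the posterior is Beta(4+9, 10.6+1) = Beta(13, 11.6).
For Beta(a, b) with a, b > 1 the mode is (a−1)/(a+b−2) = 12/22.6 ≈ 0.531.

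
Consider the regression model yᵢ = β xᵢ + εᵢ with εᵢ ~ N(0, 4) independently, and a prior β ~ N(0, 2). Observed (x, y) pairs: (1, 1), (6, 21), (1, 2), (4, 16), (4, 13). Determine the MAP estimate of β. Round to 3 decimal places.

β̂_MAP = 3.403

log p(β | y) = −Σ(yᵢ − βxᵢ)²/(2·4) − β²/(2·2) + const.
Setting the derivative to zero: Σxᵢ(yᵢ − βxᵢ)/4 − β/2 = 0, so β = Σxᵢyᵢ / (Σxᵢ² + σ²/τ²).
Σxᵢyᵢ = 1·1 + 6·21 + 1·2 + 4·16 + 4·13 = 245; Σxᵢ² = 70; σ²/τ² = 2.
β̂_MAP = 245 / (70 + 2) = 245/72 ≈ 3.403.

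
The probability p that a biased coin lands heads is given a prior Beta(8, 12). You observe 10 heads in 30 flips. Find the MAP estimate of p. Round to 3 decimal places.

Prior: Beta(8, 12).
Data: 10 successes in 30 trials. The binomial likelihood contributes p^10(1−p)^20, so the posterior is Beta(8+10, 12+20) = Beta(18, 32).
For Beta(a, b) with a, b > 1 the mode is (a−1)/(a+b−2) = 17/48 ≈ 0.354.

p̂_MAP = 0.354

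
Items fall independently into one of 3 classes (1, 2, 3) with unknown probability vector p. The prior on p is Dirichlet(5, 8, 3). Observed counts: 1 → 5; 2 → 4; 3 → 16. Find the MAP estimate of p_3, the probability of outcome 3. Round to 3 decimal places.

MAP estimate: 0.474

The posterior is Dirichlet(αᵢ + nᵢ) = Dirichlet(10, 12, 19).
For a Dirichlet(a₁,…,a_K) with all aᵢ > 1, the mode has j-th component (aⱼ − 1)/(Σaᵢ − K).
Here Σaᵢ = 41 and K = 3, so p_3 = (19 − 1)/(41 − 3) = 18/38 ≈ 0.474.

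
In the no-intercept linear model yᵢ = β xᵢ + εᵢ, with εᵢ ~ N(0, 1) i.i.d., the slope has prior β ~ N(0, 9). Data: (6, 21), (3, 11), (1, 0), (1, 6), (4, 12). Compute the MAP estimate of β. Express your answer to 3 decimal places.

log p(β | y) = −Σ(yᵢ − βxᵢ)²/(2·1) − β²/(2·9) + const.
Setting the derivative to zero: Σxᵢ(yᵢ − βxᵢ)/1 − β/9 = 0, so β = Σxᵢyᵢ / (Σxᵢ² + σ²/τ²).
Σxᵢyᵢ = 6·21 + 3·11 + 1·0 + 1·6 + 4·12 = 213; Σxᵢ² = 63; σ²/τ² = 1/9.
β̂_MAP = 213 / (63 + 1/9) = 213/(568/9) = 27/8 ≈ 3.375.

β̂_MAP = 3.375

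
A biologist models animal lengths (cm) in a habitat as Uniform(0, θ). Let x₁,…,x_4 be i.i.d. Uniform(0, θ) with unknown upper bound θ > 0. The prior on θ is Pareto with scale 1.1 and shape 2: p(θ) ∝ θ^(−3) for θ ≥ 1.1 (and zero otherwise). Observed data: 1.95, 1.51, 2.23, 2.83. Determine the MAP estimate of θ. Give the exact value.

The Uniform(0, θ) likelihood is θ^(−n) for θ ≥ max(xᵢ), zero otherwise. Here max(xᵢ) = 2.83.
Posterior ∝ θ^(−3) · θ^(−4) = θ^(−7) on θ ≥ max(1.1, 2.83) = 2.83.
This density is strictly decreasing in θ, so the posterior mode lies at the lower boundary of the support.

θ̂_MAP = 2.83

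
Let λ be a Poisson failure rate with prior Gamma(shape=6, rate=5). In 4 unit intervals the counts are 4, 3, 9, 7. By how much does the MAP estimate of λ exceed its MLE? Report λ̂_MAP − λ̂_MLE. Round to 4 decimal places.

MAP − MLE = -2.6389

Σxᵢ = 23. Posterior is Gamma(29, 9); MAP = (29−1)/9 = 28/9 ≈ 3.11111.
MLE = x̄ = 23/4 ≈ 5.75000.
Difference = 28/9 − 23/4 = -95/36 ≈ -2.6389.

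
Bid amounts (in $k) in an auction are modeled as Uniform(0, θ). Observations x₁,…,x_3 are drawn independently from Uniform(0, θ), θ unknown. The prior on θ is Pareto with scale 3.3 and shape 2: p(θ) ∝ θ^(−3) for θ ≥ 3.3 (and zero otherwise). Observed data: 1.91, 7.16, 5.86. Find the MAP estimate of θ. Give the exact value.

θ̂_MAP = 7.16

The Uniform(0, θ) likelihood is θ^(−n) for θ ≥ max(xᵢ), zero otherwise. Here max(xᵢ) = 7.16.
Posterior ∝ θ^(−3) · θ^(−3) = θ^(−6) on θ ≥ max(3.3, 7.16) = 7.16.
This density is strictly decreasing in θ, so the posterior mode lies at the lower boundary of the support.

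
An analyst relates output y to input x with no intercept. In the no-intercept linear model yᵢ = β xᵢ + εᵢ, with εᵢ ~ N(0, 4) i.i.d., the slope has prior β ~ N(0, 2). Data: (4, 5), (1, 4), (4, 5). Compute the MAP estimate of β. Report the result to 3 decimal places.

log p(β | y) = −Σ(yᵢ − βxᵢ)²/(2·4) − β²/(2·2) + const.
Setting the derivative to zero: Σxᵢ(yᵢ − βxᵢ)/4 − β/2 = 0, so β = Σxᵢyᵢ / (Σxᵢ² + σ²/τ²).
Σxᵢyᵢ = 4·5 + 1·4 + 4·5 = 44; Σxᵢ² = 33; σ²/τ² = 2.
β̂_MAP = 44 / (33 + 2) = 44/35 ≈ 1.257.

β̂_MAP = 1.257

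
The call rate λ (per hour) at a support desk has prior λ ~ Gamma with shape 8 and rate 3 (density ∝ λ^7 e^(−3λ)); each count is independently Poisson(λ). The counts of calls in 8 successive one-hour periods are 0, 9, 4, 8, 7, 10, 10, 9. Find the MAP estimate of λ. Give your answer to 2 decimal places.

λ̂_MAP = 5.82

Σxᵢ = 0+9+4+8+7+10+10+9 = 57, with n = 8.
Posterior ∝ λ^7e^(−3λ) · λ^57e^(−8λ) = λ^64e^(−11λ), i.e. Gamma(shape=65, rate=11).
The mode of a Gamma(a, b) with a ≥ 1 (shape–rate) is (a−1)/b = 64/11 ≈ 5.82.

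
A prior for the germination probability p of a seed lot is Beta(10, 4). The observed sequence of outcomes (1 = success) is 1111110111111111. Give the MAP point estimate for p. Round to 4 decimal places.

Prior: Beta(10, 4).
Data: 15 successes in 16 trials (from the sequence). The binomial likelihood contributes p^15(1−p)^1, so the posterior is Beta(10+15, 4+1) = Beta(25, 5).
For Beta(a, b) with a, b > 1 the mode is (a−1)/(a+b−2) = 24/28 ≈ 0.8571.

p̂_MAP = 0.8571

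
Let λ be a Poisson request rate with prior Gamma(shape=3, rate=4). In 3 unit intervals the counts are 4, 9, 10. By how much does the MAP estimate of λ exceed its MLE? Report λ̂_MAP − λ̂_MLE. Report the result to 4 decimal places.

MAP − MLE = -4.0952

Σxᵢ = 23. Posterior is Gamma(26, 7); MAP = (26−1)/7 = 25/7 ≈ 3.57143.
MLE = x̄ = 23/3 ≈ 7.66667.
Difference = 25/7 − 23/3 = -86/21 ≈ -4.0952.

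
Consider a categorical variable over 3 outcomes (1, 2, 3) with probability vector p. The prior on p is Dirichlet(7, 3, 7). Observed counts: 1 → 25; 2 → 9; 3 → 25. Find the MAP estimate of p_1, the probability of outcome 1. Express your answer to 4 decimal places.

MAP estimate: 0.4247

The posterior is Dirichlet(αᵢ + nᵢ) = Dirichlet(32, 12, 32).
For a Dirichlet(a₁,…,a_K) with all aᵢ > 1, the mode has j-th component (aⱼ − 1)/(Σaᵢ − K).
Here Σaᵢ = 76 and K = 3, so p_1 = (32 − 1)/(76 − 3) = 31/73 ≈ 0.4247.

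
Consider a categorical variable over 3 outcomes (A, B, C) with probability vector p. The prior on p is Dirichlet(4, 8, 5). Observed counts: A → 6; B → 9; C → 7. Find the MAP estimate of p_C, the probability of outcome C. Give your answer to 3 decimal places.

MAP estimate of p_C = 0.306

The posterior is Dirichlet(αᵢ + nᵢ) = Dirichlet(10, 17, 12).
For a Dirichlet(a₁,…,a_K) with all aᵢ > 1, the mode has j-th component (aⱼ − 1)/(Σaᵢ − K).
Here Σaᵢ = 39 and K = 3, so p_C = (12 − 1)/(39 − 3) = 11/36 ≈ 0.306.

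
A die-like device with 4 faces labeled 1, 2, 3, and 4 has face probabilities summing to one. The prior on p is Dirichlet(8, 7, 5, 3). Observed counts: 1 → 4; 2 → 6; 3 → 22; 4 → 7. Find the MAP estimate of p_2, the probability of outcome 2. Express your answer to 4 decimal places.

MAP estimate: 0.2069

The posterior is Dirichlet(αᵢ + nᵢ) = Dirichlet(12, 13, 27, 10).
For a Dirichlet(a₁,…,a_K) with all aᵢ > 1, the mode has j-th component (aⱼ − 1)/(Σaᵢ − K).
Here Σaᵢ = 62 and K = 4, so p_2 = (13 − 1)/(62 − 4) = 12/58 ≈ 0.2069.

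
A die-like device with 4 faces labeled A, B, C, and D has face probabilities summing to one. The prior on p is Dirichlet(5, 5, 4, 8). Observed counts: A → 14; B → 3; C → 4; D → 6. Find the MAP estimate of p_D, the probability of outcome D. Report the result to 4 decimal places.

The posterior is Dirichlet(αᵢ + nᵢ) = Dirichlet(19, 8, 8, 14).
For a Dirichlet(a₁,…,a_K) with all aᵢ > 1, the mode has j-th component (aⱼ − 1)/(Σaᵢ − K).
Here Σaᵢ = 49 and K = 4, so p_D = (14 − 1)/(49 − 4) = 13/45 ≈ 0.2889.

MAP estimate of p_D = 0.2889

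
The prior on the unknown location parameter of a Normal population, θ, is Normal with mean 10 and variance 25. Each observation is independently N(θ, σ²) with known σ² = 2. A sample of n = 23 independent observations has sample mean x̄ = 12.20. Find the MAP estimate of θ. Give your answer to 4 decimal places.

θ̂_MAP = 12.1924

n = 23, x̄ = 12.20.
For a Normal prior and Normal likelihood with known variance, the posterior is Normal; its mode equals its mean, the precision-weighted average.
Prior precision 1/σ₀² = 1/25 = 0.04; data precision n/σ² = 23/2 = 11.5.
θ̂ = (0.04·10 + 11.5·12.2) / (0.04 + 11.5) = 140.7/11.54 = 7035/577 ≈ 12.1924.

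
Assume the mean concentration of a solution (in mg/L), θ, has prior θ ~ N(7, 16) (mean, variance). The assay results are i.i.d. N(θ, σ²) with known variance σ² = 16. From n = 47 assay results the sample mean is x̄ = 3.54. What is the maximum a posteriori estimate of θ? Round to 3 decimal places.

n = 47, x̄ = 3.54.
For a Normal prior and Normal likelihood with known variance, the posterior is Normal; its mode equals its mean, the precision-weighted average.
Prior precision 1/σ₀² = 1/16 = 0.0625; data precision n/σ² = 47/16 = 2.9375.
θ̂ = (0.0625·7 + 2.9375·3.54) / (0.0625 + 2.9375) = 10.83625/3 = 8669/2400 ≈ 3.612.

θ̂_MAP = 3.612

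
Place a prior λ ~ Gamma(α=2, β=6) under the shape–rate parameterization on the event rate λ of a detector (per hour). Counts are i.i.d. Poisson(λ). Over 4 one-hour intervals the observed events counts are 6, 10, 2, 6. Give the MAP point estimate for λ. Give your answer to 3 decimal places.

λ̂_MAP = 2.500

Σxᵢ = 6+10+2+6 = 24, with n = 4.
Posterior ∝ λe^(−6λ) · λ^24e^(−4λ) = λ^25e^(−10λ), i.e. Gamma(shape=26, rate=10).
The mode of a Gamma(a, b) with a ≥ 1 (shape–rate) is (a−1)/b = 25/10 ≈ 2.500.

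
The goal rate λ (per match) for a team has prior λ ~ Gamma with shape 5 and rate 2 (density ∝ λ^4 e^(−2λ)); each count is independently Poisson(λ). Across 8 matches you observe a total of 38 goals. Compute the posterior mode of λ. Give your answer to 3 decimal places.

Σxᵢ = 38, n = 8.
Posterior ∝ λ^4e^(−2λ) · λ^38e^(−8λ) = λ^42e^(−10λ), i.e. Gamma(shape=43, rate=10).
The mode of a Gamma(a, b) with a ≥ 1 (shape–rate) is (a−1)/b = 42/10 ≈ 4.200.

λ̂_MAP = 4.200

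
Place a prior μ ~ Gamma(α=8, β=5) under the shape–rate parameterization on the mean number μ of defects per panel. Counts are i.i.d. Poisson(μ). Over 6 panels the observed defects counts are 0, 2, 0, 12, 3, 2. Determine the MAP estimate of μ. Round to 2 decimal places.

Σxᵢ = 0+2+0+12+3+2 = 19, with n = 6.
Posterior ∝ μ^7e^(−5μ) · μ^19e^(−6μ) = μ^26e^(−11μ), i.e. Gamma(shape=27, rate=11).
The mode of a Gamma(a, b) with a ≥ 1 (shape–rate) is (a−1)/b = 26/11 ≈ 2.36.

μ̂_MAP = 2.36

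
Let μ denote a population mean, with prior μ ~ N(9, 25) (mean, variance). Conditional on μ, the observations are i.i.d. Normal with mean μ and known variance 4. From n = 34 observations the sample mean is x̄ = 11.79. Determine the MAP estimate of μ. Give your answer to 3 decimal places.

μ̂_MAP = 11.777

n = 34, x̄ = 11.79.
For a Normal prior and Normal likelihood with known variance, the posterior is Normal; its mode equals its mean, the precision-weighted average.
Prior precision 1/σ₀² = 1/25 = 0.04; data precision n/σ² = 34/4 = 8.5.
μ̂ = (0.04·9 + 8.5·11.79) / (0.04 + 8.5) = 100.575/8.54 = 20115/1708 ≈ 11.777.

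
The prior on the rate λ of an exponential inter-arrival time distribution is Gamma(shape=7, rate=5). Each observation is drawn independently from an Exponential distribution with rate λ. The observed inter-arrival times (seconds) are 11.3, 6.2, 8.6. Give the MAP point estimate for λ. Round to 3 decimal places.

The Exponential(rate=λ) likelihood is ∝ λ^n e^(−λΣtᵢ). Here n = 3 and Σtᵢ = 11.3 + 6.2 + 8.6 = 26.1.
Posterior ∝ λ^6e^(−5λ) · λ^3e^(−26.1λ) = λ^9e^(−31.1λ), i.e. Gamma(10, 31.1).
Mode = (a−1)/b = 9/31.1 ≈ 0.289.

λ̂_MAP = 0.289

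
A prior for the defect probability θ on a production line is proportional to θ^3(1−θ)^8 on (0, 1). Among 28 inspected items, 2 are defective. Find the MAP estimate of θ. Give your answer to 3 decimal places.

θ̂_MAP = 0.128

The prior density ∝ θ^3(1−θ)^8 is the kernel of Beta(4, 9).
Data: 2 successes in 28 trials. The binomial likelihood contributes θ^2(1−θ)^26, so the posterior is Beta(4+2, 9+26) = Beta(6, 35).
For Beta(a, b) with a, b > 1 the mode is (a−1)/(a+b−2) = 5/39 ≈ 0.128.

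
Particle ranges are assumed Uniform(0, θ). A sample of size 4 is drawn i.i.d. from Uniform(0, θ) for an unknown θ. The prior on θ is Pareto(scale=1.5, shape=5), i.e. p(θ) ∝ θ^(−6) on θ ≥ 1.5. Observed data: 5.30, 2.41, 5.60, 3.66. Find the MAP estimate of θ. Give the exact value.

θ̂_MAP = 5.60

The Uniform(0, θ) likelihood is θ^(−n) for θ ≥ max(xᵢ), zero otherwise. Here max(xᵢ) = 5.60.
Posterior ∝ θ^(−6) · θ^(−4) = θ^(−10) on θ ≥ max(1.5, 5.60) = 5.60.
This density is strictly decreasing in θ, so the posterior mode lies at the lower boundary of the support.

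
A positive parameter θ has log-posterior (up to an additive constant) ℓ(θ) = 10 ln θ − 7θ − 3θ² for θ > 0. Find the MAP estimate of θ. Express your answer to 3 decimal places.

θ̂_MAP = 0.833

ℓ'(θ) = 10/θ − 7 − 6θ. Setting this to zero and multiplying by θ: 6θ² + 7θ − 10 = 0.
θ = (−7 + √(7² + 4·6·10)) / (2·6) = (−7 + √289) / 12 = (−7 + 17)/12 = 5/6.
ℓ''(θ) = −10/θ² − 6 < 0, confirming a maximum.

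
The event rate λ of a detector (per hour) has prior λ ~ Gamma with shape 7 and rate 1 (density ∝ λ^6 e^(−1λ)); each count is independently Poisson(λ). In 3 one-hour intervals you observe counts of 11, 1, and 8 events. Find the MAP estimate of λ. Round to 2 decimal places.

λ̂_MAP = 6.50

Σxᵢ = 11+1+8 = 20, with n = 3.
Posterior ∝ λ^6e^(−1λ) · λ^20e^(−3λ) = λ^26e^(−4λ), i.e. Gamma(shape=27, rate=4).
The mode of a Gamma(a, b) with a ≥ 1 (shape–rate) is (a−1)/b = 26/4 ≈ 6.50.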